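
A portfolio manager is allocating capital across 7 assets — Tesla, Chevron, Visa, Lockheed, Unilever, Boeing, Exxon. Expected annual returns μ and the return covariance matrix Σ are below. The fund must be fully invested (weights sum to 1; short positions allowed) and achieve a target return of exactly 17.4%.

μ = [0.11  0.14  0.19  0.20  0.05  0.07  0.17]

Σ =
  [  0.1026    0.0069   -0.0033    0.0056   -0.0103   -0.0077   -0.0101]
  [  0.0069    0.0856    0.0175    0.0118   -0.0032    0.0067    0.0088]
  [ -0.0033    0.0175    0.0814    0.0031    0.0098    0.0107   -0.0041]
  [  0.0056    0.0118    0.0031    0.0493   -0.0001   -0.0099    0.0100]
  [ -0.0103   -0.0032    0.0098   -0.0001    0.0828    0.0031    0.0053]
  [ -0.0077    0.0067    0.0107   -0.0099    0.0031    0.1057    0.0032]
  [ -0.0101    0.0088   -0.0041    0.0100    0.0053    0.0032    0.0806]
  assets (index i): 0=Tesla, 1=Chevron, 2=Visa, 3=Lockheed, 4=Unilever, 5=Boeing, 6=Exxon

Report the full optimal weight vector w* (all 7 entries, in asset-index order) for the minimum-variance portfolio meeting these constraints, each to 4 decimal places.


u=Σ⁻¹μ = [1.2003  0.3926  2.1121  3.4763  0.3761  0.7699  1.8376]
v=Σ⁻¹𝟙 = [11.7059  5.1580  8.8041  17.0806  11.6652  10.0359  10.4738]
a=μᵀu=1.668650  b=𝟙ᵀu=10.164991  c=𝟙ᵀv=74.923540  D=ac−b²=21.694154
λ₁=(c·0.174−b)/D = (74.923540·0.174−10.164991)/21.694154 = 0.132372
λ₂=(a−b·0.174)/D = (1.668650−10.164991·0.174)/21.694154 = -0.004612
w* = 0.132372·u + -0.004612·v:
  w_0 = 0.132372·1.2003 + -0.004612·11.7059 = 0.1049  (Tesla)
  w_1 = 0.132372·0.3926 + -0.004612·5.1580 = 0.0282  (Chevron)
  w_2 = 0.132372·2.1121 + -0.004612·8.8041 = 0.2390  (Visa)
  w_3 = 0.132372·3.4763 + -0.004612·17.0806 = 0.3814  (Lockheed)
  w_4 = 0.132372·0.3761 + -0.004612·11.6652 = -0.0040  (Unilever)
  w_5 = 0.132372·0.7699 + -0.004612·10.0359 = 0.0556  (Boeing)
  w_6 = 0.132372·1.8376 + -0.004612·10.4738 = 0.1949  (Exxon)
Σw_i=1.0000  μᵀw=0.1740
σ²=wᵀΣw=λ₁·μ_p+λ₂ = 0.132372·0.174 + -0.004612 = 0.018421 ≈ 0.0184

0.1049  0.0282  0.2390  0.3814  -0.0040  0.0556  0.1949


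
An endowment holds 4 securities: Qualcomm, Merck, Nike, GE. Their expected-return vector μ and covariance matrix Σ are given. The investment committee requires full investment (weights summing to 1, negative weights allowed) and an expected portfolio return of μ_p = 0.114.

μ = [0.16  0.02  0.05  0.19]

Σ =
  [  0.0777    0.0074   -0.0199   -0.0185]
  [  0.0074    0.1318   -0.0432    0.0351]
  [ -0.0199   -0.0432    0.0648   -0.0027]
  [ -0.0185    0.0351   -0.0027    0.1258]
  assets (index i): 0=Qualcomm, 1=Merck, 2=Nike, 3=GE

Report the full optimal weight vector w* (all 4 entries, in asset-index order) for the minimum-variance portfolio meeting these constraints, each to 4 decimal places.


u=Σ⁻¹μ = [2.9866  0.0496  1.8041  1.9744]
v=Σ⁻¹𝟙 = [21.5464  14.9372  32.3256  7.6438]
a=μᵀu=0.944203  b=𝟙ᵀu=6.814771  c=𝟙ᵀv=76.453022  D=ac−b²=25.746059
λ₁=(c·0.114−b)/D = (76.453022·0.114−6.814771)/25.746059 = 0.073832
λ₂=(a−b·0.114)/D = (0.944203−6.814771·0.114)/25.746059 = 0.006499
w* = 0.073832·u + 0.006499·v:
  w_0 = 0.073832·2.9866 + 0.006499·21.5464 = 0.3605  (Qualcomm)
  w_1 = 0.073832·0.0496 + 0.006499·14.9372 = 0.1007  (Merck)
  w_2 = 0.073832·1.8041 + 0.006499·32.3256 = 0.3433  (Nike)
  w_3 = 0.073832·1.9744 + 0.006499·7.6438 = 0.1955  (GE)
Σw_i=1.0000  μᵀw=0.1140
σ²=wᵀΣw=λ₁·μ_p+λ₂ = 0.073832·0.114 + 0.006499 = 0.014916 ≈ 0.0149

0.3605  0.1007  0.3433  0.1955


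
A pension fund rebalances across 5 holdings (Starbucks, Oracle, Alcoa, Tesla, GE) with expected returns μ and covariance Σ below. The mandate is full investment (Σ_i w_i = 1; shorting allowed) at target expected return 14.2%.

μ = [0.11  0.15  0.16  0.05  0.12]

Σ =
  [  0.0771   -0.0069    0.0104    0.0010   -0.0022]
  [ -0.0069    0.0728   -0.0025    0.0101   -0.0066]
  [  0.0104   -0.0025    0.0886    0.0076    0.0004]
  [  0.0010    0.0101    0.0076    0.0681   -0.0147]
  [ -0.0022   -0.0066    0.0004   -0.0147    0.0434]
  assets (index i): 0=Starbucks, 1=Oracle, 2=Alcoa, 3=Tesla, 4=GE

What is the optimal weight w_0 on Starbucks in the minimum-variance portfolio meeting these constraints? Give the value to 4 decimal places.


0.1440

u=Σ⁻¹μ = [1.5181  2.4491  1.6013  0.9285  3.5141]
v=Σ⁻¹𝟙 = [13.9310  15.7458  8.3924  18.1621  32.2165]
a=μᵀu=1.258681  b=𝟙ᵀu=10.011147  c=𝟙ᵀv=88.447767  D=ac−b²=11.104423
λ₁=(c·0.142−b)/D = (88.447767·0.142−10.011147)/11.104423 = 0.229497
λ₂=(a−b·0.142)/D = (1.258681−10.011147·0.142)/11.104423 = -0.014670
w* = 0.229497·u + -0.014670·v:
  w_0 = 0.229497·1.5181 + -0.014670·13.9310 = 0.1440  (Starbucks)
  w_1 = 0.229497·2.4491 + -0.014670·15.7458 = 0.3311  (Oracle)
  w_2 = 0.229497·1.6013 + -0.014670·8.3924 = 0.2444  (Alcoa)
  w_3 = 0.229497·0.9285 + -0.014670·18.1621 = -0.0533  (Tesla)
  w_4 = 0.229497·3.5141 + -0.014670·32.2165 = 0.3339  (GE)
Σw_i=1.0000  μᵀw=0.1420
σ²=wᵀΣw=λ₁·μ_p+λ₂ = 0.229497·0.142 + -0.014670 = 0.017919 ≈ 0.0179


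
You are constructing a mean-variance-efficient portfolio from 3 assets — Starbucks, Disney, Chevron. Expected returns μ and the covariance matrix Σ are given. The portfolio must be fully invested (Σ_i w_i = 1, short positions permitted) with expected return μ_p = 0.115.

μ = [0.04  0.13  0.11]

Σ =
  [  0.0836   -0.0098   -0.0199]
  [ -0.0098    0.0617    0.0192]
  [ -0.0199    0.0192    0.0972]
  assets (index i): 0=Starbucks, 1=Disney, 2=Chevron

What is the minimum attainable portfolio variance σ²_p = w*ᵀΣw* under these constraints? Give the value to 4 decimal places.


x=Σ⁻¹μ = [0.9311  1.9641  0.9343]
y=Σ⁻¹𝟙 = [16.2936  15.5092  10.5603]
a=μᵀx=0.395357  b=𝟙ᵀx=3.829577  c=𝟙ᵀy=42.363102  D=ac−b²=2.082896
λ₁=(c·0.115−b)/D = (42.363102·0.115−3.829577)/2.082896 = 0.500351
λ₂=(a−b·0.115)/D = (0.395357−3.829577·0.115)/2.082896 = -0.021626
w* = 0.500351·x + -0.021626·y:
  w_0 = 0.500351·0.9311 + -0.021626·16.2936 = 0.1135  (Starbucks)
  w_1 = 0.500351·1.9641 + -0.021626·15.5092 = 0.6473  (Disney)
  w_2 = 0.500351·0.9343 + -0.021626·10.5603 = 0.2391  (Chevron)
Σw_i=1.0000  μᵀw=0.1150
σ²=wᵀΣw=λ₁·μ_p+λ₂ = 0.500351·0.115 + -0.021626 = 0.035915 ≈ 0.0359

0.0359


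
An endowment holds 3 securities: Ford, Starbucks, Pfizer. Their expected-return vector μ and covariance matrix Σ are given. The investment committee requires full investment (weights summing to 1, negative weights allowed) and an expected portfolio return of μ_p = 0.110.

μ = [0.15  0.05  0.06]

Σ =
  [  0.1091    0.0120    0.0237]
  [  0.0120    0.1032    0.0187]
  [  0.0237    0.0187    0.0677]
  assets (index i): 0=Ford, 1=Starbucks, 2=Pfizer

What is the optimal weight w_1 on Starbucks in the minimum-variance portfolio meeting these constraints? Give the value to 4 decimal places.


u=Σ⁻¹μ = [1.2650  0.2706  0.3687]
v=Σ⁻¹𝟙 = [6.0663  7.0454  10.7013]
a=μᵀu=0.225405  b=𝟙ᵀu=1.904296  c=𝟙ᵀv=23.813059  D=ac−b²=1.741241
λ₁=(c·0.110−b)/D = (23.813059·0.110−1.904296)/1.741241 = 0.410707
λ₂=(a−b·0.110)/D = (0.225405−1.904296·0.110)/1.741241 = 0.009150
w* = 0.410707·u + 0.009150·v:
  w_0 = 0.410707·1.2650 + 0.009150·6.0663 = 0.5751  (Ford)
  w_1 = 0.410707·0.2706 + 0.009150·7.0454 = 0.1756  (Starbucks)
  w_2 = 0.410707·0.3687 + 0.009150·10.7013 = 0.2493  (Pfizer)
Σw_i=1.0000  μᵀw=0.1100
σ²=wᵀΣw=λ₁·μ_p+λ₂ = 0.410707·0.110 + 0.009150 = 0.054328 ≈ 0.0543

0.1756


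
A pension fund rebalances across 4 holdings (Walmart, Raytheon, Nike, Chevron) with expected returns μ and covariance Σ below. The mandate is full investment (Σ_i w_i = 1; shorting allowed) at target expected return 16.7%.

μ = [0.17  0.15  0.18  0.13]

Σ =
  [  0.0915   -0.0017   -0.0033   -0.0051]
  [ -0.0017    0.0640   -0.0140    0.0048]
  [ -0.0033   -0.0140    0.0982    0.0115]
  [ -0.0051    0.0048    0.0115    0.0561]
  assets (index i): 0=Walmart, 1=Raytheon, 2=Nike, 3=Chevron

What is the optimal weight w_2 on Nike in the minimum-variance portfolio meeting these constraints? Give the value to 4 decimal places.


0.3703

p=Σ⁻¹μ = [2.0862  2.7140  2.0734  1.8497]
q=Σ⁻¹𝟙 = [12.5029  17.2897  11.2921  15.1678]
a=μᵀp=1.375433  b=𝟙ᵀp=8.723334  c=𝟙ᵀq=56.252467  D=ac−b²=1.274934
λ₁=(c·0.167−b)/D = (56.252467·0.167−8.723334)/1.274934 = 0.526167
λ₂=(a−b·0.167)/D = (1.375433−8.723334·0.167)/1.274934 = -0.063818
w* = 0.526167·p + -0.063818·q:
  w_0 = 0.526167·2.0862 + -0.063818·12.5029 = 0.2998  (Walmart)
  w_1 = 0.526167·2.7140 + -0.063818·17.2897 = 0.3246  (Raytheon)
  w_2 = 0.526167·2.0734 + -0.063818·11.2921 = 0.3703  (Nike)
  w_3 = 0.526167·1.8497 + -0.063818·15.1678 = 0.0053  (Chevron)
Σw_i=1.0000  μᵀw=0.1670
σ²=wᵀΣw=λ₁·μ_p+λ₂ = 0.526167·0.167 + -0.063818 = 0.024052 ≈ 0.0241


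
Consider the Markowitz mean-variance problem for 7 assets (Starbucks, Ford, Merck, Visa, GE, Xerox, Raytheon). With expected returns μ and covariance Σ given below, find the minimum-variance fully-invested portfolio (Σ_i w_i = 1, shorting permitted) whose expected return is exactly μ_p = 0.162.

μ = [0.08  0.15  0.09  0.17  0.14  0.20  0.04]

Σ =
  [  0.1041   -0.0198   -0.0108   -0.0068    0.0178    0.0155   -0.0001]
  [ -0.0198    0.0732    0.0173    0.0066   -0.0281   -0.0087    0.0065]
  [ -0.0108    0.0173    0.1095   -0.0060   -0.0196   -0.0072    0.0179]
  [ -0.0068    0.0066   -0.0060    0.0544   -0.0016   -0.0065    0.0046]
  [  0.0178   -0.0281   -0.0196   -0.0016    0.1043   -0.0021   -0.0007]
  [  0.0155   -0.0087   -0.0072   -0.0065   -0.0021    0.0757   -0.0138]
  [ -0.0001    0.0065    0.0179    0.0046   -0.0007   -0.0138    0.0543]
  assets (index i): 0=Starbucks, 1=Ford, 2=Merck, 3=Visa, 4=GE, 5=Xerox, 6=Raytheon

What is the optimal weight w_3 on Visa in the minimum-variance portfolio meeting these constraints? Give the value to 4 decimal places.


g=Σ⁻¹μ = [0.7617  2.9212  1.1664  3.4184  2.3435  3.4023  0.6091]
h=Σ⁻¹𝟙 = [9.9852  19.1765  9.5579  19.7463  15.6503  19.4069  16.4494]
a=μᵀg=2.218151  b=𝟙ᵀg=14.622767  c=𝟙ᵀh=109.972479  D=ac−b²=30.110234
λ₁=(c·0.162−b)/D = (109.972479·0.162−14.622767)/30.110234 = 0.106036
λ₂=(a−b·0.162)/D = (2.218151−14.622767·0.162)/30.110234 = -0.005006
w* = 0.106036·g + -0.005006·h:
  w_0 = 0.106036·0.7617 + -0.005006·9.9852 = 0.0308  (Starbucks)
  w_1 = 0.106036·2.9212 + -0.005006·19.1765 = 0.2138  (Ford)
  w_2 = 0.106036·1.1664 + -0.005006·9.5579 = 0.0758  (Merck)
  w_3 = 0.106036·3.4184 + -0.005006·19.7463 = 0.2636  (Visa)
  w_4 = 0.106036·2.3435 + -0.005006·15.6503 = 0.1702  (GE)
  w_5 = 0.106036·3.4023 + -0.005006·19.4069 = 0.2636  (Xerox)
  w_6 = 0.106036·0.6091 + -0.005006·16.4494 = -0.0178  (Raytheon)
Σw_i=1.0000  μᵀw=0.1620
σ²=wᵀΣw=λ₁·μ_p+λ₂ = 0.106036·0.162 + -0.005006 = 0.012172 ≈ 0.0122

0.2636


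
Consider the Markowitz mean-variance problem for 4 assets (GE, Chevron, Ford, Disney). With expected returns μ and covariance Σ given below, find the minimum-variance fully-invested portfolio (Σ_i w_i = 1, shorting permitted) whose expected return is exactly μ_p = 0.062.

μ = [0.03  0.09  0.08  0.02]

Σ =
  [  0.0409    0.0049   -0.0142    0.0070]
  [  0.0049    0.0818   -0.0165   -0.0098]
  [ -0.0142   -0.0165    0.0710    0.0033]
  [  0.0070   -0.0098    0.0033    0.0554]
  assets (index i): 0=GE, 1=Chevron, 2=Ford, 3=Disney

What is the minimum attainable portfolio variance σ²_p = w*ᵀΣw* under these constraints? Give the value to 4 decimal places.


0.0131

p=Σ⁻¹μ = [1.0732  1.4145  1.6526  0.3772]
q=Σ⁻¹𝟙 = [27.5407  17.1234  22.8172  16.2406]
a=μᵀp=0.299253  b=𝟙ᵀp=4.517511  c=𝟙ᵀq=83.721837  D=ac−b²=4.646096
λ₁=(c·0.062−b)/D = (83.721837·0.062−4.517511)/4.646096 = 0.144905
λ₂=(a−b·0.062)/D = (0.299253−4.517511·0.062)/4.646096 = 0.004125
w* = 0.144905·p + 0.004125·q:
  w_0 = 0.144905·1.0732 + 0.004125·27.5407 = 0.2691  (GE)
  w_1 = 0.144905·1.4145 + 0.004125·17.1234 = 0.2756  (Chevron)
  w_2 = 0.144905·1.6526 + 0.004125·22.8172 = 0.3336  (Ford)
  w_3 = 0.144905·0.3772 + 0.004125·16.2406 = 0.1217  (Disney)
Σw_i=1.0000  μᵀw=0.0620
σ²=wᵀΣw=λ₁·μ_p+λ₂ = 0.144905·0.062 + 0.004125 = 0.013110 ≈ 0.0131


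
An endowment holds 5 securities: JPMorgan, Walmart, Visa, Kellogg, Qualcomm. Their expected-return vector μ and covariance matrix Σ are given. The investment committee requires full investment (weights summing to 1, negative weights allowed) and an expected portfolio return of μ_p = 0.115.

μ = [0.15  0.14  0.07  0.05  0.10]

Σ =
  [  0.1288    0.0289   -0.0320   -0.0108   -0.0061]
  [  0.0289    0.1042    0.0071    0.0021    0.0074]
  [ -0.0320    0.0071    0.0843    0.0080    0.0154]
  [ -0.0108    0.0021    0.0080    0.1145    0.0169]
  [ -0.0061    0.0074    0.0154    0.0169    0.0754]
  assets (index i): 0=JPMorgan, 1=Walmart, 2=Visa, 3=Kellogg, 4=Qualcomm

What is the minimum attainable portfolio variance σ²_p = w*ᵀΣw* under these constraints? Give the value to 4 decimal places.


g=Σ⁻¹μ = [1.3131  0.8266  1.0339  0.3153  1.0695]
h=Σ⁻¹𝟙 = [11.0316  4.8243  13.2399  7.3847  9.3223]
a=μᵀg=0.507778  b=𝟙ᵀg=4.558394  c=𝟙ᵀh=45.802702  D=ac−b²=2.478652
λ₁=(c·0.115−b)/D = (45.802702·0.115−4.558394)/2.478652 = 0.286009
λ₂=(a−b·0.115)/D = (0.507778−4.558394·0.115)/2.478652 = -0.006632
w* = 0.286009·g + -0.006632·h:
  w_0 = 0.286009·1.3131 + -0.006632·11.0316 = 0.3024  (JPMorgan)
  w_1 = 0.286009·0.8266 + -0.006632·4.8243 = 0.2044  (Walmart)
  w_2 = 0.286009·1.0339 + -0.006632·13.2399 = 0.2079  (Visa)
  w_3 = 0.286009·0.3153 + -0.006632·7.3847 = 0.0412  (Kellogg)
  w_4 = 0.286009·1.0695 + -0.006632·9.3223 = 0.2441  (Qualcomm)
Σw_i=1.0000  μᵀw=0.1150
σ²=wᵀΣw=λ₁·μ_p+λ₂ = 0.286009·0.115 + -0.006632 = 0.026260 ≈ 0.0263

0.0263


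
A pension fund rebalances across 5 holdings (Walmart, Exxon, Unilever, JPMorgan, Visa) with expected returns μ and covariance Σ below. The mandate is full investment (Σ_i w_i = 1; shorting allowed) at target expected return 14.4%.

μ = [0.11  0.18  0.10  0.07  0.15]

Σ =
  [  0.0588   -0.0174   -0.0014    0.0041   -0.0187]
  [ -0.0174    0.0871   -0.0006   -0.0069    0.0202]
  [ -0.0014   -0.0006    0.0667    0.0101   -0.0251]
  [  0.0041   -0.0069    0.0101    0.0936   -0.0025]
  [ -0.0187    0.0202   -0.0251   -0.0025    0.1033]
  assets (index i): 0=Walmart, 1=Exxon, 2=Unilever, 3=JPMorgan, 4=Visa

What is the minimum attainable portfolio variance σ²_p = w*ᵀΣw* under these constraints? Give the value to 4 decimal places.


0.0184

x=Σ⁻¹μ = [3.2493  2.2738  2.3176  0.5811  2.1728]
y=Σ⁻¹𝟙 = [26.3425  13.6280  20.7551  8.7500  17.0392]
a=μᵀx=1.365065  b=𝟙ᵀx=10.594605  c=𝟙ᵀy=86.514814  D=ac−b²=5.852701
λ₁=(c·0.144−b)/D = (86.514814·0.144−10.594605)/5.852701 = 0.318405
λ₂=(a−b·0.144)/D = (1.365065−10.594605·0.144)/5.852701 = -0.027433
w* = 0.318405·x + -0.027433·y:
  w_0 = 0.318405·3.2493 + -0.027433·26.3425 = 0.3119  (Walmart)
  w_1 = 0.318405·2.2738 + -0.027433·13.6280 = 0.3501  (Exxon)
  w_2 = 0.318405·2.3176 + -0.027433·20.7551 = 0.1686  (Unilever)
  w_3 = 0.318405·0.5811 + -0.027433·8.7500 = -0.0550  (JPMorgan)
  w_4 = 0.318405·2.1728 + -0.027433·17.0392 = 0.2244  (Visa)
Σw_i=1.0000  μᵀw=0.1440
σ²=wᵀΣw=λ₁·μ_p+λ₂ = 0.318405·0.144 + -0.027433 = 0.018417 ≈ 0.0184


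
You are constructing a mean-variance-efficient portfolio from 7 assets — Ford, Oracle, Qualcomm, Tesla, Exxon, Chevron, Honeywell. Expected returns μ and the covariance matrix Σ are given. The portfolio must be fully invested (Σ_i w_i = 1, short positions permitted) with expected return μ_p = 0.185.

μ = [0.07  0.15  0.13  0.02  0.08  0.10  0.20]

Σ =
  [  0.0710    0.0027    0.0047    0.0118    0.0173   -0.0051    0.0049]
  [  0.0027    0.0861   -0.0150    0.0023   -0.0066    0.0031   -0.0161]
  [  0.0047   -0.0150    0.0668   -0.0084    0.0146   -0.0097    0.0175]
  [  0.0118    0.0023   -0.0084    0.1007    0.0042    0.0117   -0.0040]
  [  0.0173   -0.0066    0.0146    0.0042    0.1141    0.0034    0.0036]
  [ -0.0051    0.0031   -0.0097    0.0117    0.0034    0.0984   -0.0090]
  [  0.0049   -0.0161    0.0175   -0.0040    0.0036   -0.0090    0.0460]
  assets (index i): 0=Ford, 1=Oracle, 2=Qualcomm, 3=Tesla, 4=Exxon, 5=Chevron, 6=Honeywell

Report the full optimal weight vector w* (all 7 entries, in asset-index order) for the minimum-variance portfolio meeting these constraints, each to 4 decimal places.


u=Σ⁻¹μ = [0.4060  2.8918  1.3939  0.2100  0.4160  1.5077  5.0671]
v=Σ⁻¹𝟙 = [8.9206  18.0551  13.7148  8.9363  5.2230  12.4233  24.6895]
a=μᵀu=1.845059  b=𝟙ᵀu=11.892435  c=𝟙ᵀv=91.962638  D=ac−b²=28.246456
λ₁=(c·0.185−b)/D = (91.962638·0.185−11.892435)/28.246456 = 0.181285
λ₂=(a−b·0.185)/D = (1.845059−11.892435·0.185)/28.246456 = -0.012569
w* = 0.181285·u + -0.012569·v:
  w_0 = 0.181285·0.4060 + -0.012569·8.9206 = -0.0385  (Ford)
  w_1 = 0.181285·2.8918 + -0.012569·18.0551 = 0.2973  (Oracle)
  w_2 = 0.181285·1.3939 + -0.012569·13.7148 = 0.0803  (Qualcomm)
  w_3 = 0.181285·0.2100 + -0.012569·8.9363 = -0.0743  (Tesla)
  w_4 = 0.181285·0.4160 + -0.012569·5.2230 = 0.0098  (Exxon)
  w_5 = 0.181285·1.5077 + -0.012569·12.4233 = 0.1172  (Chevron)
  w_6 = 0.181285·5.0671 + -0.012569·24.6895 = 0.6083  (Honeywell)
Σw_i=1.0000  μᵀw=0.1850
σ²=wᵀΣw=λ₁·μ_p+λ₂ = 0.181285·0.185 + -0.012569 = 0.020968 ≈ 0.0210

-0.0385  0.2973  0.0803  -0.0743  0.0098  0.1172  0.6083


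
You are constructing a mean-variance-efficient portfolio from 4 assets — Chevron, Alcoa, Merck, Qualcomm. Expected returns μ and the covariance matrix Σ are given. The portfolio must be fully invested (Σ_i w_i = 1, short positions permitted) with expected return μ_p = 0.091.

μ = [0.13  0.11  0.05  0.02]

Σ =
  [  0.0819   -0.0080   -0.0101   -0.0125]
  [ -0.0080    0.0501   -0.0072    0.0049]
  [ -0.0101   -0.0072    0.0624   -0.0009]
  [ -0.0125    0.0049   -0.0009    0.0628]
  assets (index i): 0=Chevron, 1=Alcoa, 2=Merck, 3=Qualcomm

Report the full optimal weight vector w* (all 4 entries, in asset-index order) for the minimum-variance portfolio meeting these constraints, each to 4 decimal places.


g=Σ⁻¹μ = [2.1143  2.6895  1.4618  0.5504]
h=Σ⁻¹𝟙 = [20.1745  24.6062  22.3948  18.3402]
a=μᵀg=0.654793  b=𝟙ᵀg=6.815907  c=𝟙ᵀh=85.515663  D=ac−b²=9.538470
λ₁=(c·0.091−b)/D = (85.515663·0.091−6.815907)/9.538470 = 0.101276
λ₂=(a−b·0.091)/D = (0.654793−6.815907·0.091)/9.538470 = 0.003622
w* = 0.101276·g + 0.003622·h:
  w_0 = 0.101276·2.1143 + 0.003622·20.1745 = 0.2872  (Chevron)
  w_1 = 0.101276·2.6895 + 0.003622·24.6062 = 0.3615  (Alcoa)
  w_2 = 0.101276·1.4618 + 0.003622·22.3948 = 0.2291  (Merck)
  w_3 = 0.101276·0.5504 + 0.003622·18.3402 = 0.1222  (Qualcomm)
Σw_i=1.0000  μᵀw=0.0910
σ²=wᵀΣw=λ₁·μ_p+λ₂ = 0.101276·0.091 + 0.003622 = 0.012838 ≈ 0.0128

0.2872  0.3615  0.2291  0.1222


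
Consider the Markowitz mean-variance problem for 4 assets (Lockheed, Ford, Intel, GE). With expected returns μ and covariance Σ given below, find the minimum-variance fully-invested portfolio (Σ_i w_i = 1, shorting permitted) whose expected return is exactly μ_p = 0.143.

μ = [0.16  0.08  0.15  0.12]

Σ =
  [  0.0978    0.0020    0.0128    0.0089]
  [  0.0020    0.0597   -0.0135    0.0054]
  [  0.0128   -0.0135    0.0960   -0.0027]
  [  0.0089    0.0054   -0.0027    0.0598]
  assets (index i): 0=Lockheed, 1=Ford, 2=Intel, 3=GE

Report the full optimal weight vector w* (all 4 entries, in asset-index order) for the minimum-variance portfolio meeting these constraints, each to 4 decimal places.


0.3458  0.0228  0.3361  0.2953

g=Σ⁻¹μ = [1.2272  1.5152  1.6615  1.7622]
h=Σ⁻¹𝟙 = [6.8969  18.0092  12.4411  14.6314]
a=μᵀg=0.778265  b=𝟙ᵀg=6.166183  c=𝟙ᵀh=51.978690  D=ac−b²=2.431384
λ₁=(c·0.143−b)/D = (51.978690·0.143−6.166183)/2.431384 = 0.521008
λ₂=(a−b·0.143)/D = (0.778265−6.166183·0.143)/2.431384 = -0.042568
w* = 0.521008·g + -0.042568·h:
  w_0 = 0.521008·1.2272 + -0.042568·6.8969 = 0.3458  (Lockheed)
  w_1 = 0.521008·1.5152 + -0.042568·18.0092 = 0.0228  (Ford)
  w_2 = 0.521008·1.6615 + -0.042568·12.4411 = 0.3361  (Intel)
  w_3 = 0.521008·1.7622 + -0.042568·14.6314 = 0.2953  (GE)
Σw_i=1.0000  μᵀw=0.1430
σ²=wᵀΣw=λ₁·μ_p+λ₂ = 0.521008·0.143 + -0.042568 = 0.031936 ≈ 0.0319


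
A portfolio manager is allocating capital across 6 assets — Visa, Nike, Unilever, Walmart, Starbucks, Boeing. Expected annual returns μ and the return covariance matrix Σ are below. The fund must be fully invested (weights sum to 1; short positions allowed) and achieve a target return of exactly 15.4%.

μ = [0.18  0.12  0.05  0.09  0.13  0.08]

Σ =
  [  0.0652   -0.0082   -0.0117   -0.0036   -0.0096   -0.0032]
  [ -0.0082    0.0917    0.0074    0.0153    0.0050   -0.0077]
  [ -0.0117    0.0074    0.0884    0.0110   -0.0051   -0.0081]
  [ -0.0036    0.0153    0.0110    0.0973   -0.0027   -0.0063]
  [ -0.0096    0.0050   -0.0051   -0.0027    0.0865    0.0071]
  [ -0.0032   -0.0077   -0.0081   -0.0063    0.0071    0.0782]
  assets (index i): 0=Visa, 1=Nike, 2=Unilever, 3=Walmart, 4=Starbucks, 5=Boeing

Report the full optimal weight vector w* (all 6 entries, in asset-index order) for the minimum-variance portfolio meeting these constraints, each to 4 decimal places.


u=Σ⁻¹μ = [3.4976  1.4094  1.0285  0.8514  1.7887  1.3177]
v=Σ⁻¹𝟙 = [22.5309  10.8270  14.4617  9.1656  13.2767  15.8067]
a=μᵀu=1.264693  b=𝟙ᵀu=9.893302  c=𝟙ᵀv=86.068625  D=ac−b²=10.972994
λ₁=(c·0.154−b)/D = (86.068625·0.154−9.893302)/10.972994 = 0.306322
λ₂=(a−b·0.154)/D = (1.264693−9.893302·0.154)/10.972994 = -0.023592
w* = 0.306322·u + -0.023592·v:
  w_0 = 0.306322·3.4976 + -0.023592·22.5309 = 0.5398  (Visa)
  w_1 = 0.306322·1.4094 + -0.023592·10.8270 = 0.1763  (Nike)
  w_2 = 0.306322·1.0285 + -0.023592·14.4617 = -0.0261  (Unilever)
  w_3 = 0.306322·0.8514 + -0.023592·9.1656 = 0.0446  (Walmart)
  w_4 = 0.306322·1.7887 + -0.023592·13.2767 = 0.2347  (Starbucks)
  w_5 = 0.306322·1.3177 + -0.023592·15.8067 = 0.0307  (Boeing)
Σw_i=1.0000  μᵀw=0.1540
σ²=wᵀΣw=λ₁·μ_p+λ₂ = 0.306322·0.154 + -0.023592 = 0.023582 ≈ 0.0236

0.5398  0.1763  -0.0261  0.0446  0.2347  0.0307


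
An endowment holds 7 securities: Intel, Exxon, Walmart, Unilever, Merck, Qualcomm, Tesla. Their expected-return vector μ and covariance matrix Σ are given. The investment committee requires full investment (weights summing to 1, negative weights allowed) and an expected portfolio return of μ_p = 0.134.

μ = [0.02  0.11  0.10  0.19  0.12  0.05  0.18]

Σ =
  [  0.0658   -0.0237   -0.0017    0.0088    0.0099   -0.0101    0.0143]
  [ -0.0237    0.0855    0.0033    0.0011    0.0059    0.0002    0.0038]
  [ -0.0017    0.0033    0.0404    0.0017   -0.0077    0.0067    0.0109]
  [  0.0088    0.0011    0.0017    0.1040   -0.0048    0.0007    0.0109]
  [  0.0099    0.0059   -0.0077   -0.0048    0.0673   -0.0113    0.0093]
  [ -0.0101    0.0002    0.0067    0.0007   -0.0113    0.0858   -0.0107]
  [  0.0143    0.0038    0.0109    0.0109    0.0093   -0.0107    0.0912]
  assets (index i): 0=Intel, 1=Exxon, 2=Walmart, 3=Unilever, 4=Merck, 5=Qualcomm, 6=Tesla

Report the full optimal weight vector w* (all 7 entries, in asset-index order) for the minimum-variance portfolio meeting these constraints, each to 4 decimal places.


g=Σ⁻¹μ = [0.0128  0.9811  2.2061  1.7255  2.0233  0.8307  1.3520]
h=Σ⁻¹𝟙 = [19.0918  14.6768  23.6705  7.7099  15.9500  14.5172  3.6861]
a=μᵀg=1.184328  b=𝟙ᵀg=9.131557  c=𝟙ᵀh=99.302237  D=ac−b²=34.221112
λ₁=(c·0.134−b)/D = (99.302237·0.134−9.131557)/34.221112 = 0.121999
λ₂=(a−b·0.134)/D = (1.184328−9.131557·0.134)/34.221112 = -0.001148
w* = 0.121999·g + -0.001148·h:
  w_0 = 0.121999·0.0128 + -0.001148·19.0918 = -0.0204  (Intel)
  w_1 = 0.121999·0.9811 + -0.001148·14.6768 = 0.1028  (Exxon)
  w_2 = 0.121999·2.2061 + -0.001148·23.6705 = 0.2420  (Walmart)
  w_3 = 0.121999·1.7255 + -0.001148·7.7099 = 0.2017  (Unilever)
  w_4 = 0.121999·2.0233 + -0.001148·15.9500 = 0.2285  (Merck)
  w_5 = 0.121999·0.8307 + -0.001148·14.5172 = 0.0847  (Qualcomm)
  w_6 = 0.121999·1.3520 + -0.001148·3.6861 = 0.1607  (Tesla)
Σw_i=1.0000  μᵀw=0.1340
σ²=wᵀΣw=λ₁·μ_p+λ₂ = 0.121999·0.134 + -0.001148 = 0.015199 ≈ 0.0152

-0.0204  0.1028  0.2420  0.2017  0.2285  0.0847  0.1607


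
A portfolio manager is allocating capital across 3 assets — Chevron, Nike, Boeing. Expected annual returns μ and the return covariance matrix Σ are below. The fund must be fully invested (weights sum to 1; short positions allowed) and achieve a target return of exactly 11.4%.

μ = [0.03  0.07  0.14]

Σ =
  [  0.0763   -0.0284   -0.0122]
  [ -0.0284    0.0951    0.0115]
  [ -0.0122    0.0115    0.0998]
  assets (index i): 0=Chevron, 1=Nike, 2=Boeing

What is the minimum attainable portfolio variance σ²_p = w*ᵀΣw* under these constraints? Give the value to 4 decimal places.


g=Σ⁻¹μ = [0.9341  0.8433  1.4198]
h=Σ⁻¹𝟙 = [20.5396  15.3476  10.7624]
a=μᵀg=0.285831  b=𝟙ᵀg=3.197255  c=𝟙ᵀh=46.649619  D=ac−b²=3.111458
λ₁=(c·0.114−b)/D = (46.649619·0.114−3.197255)/3.111458 = 0.681610
λ₂=(a−b·0.114)/D = (0.285831−3.197255·0.114)/3.111458 = -0.025280
w* = 0.681610·g + -0.025280·h:
  w_0 = 0.681610·0.9341 + -0.025280·20.5396 = 0.1175  (Chevron)
  w_1 = 0.681610·0.8433 + -0.025280·15.3476 = 0.1868  (Nike)
  w_2 = 0.681610·1.4198 + -0.025280·10.7624 = 0.6957  (Boeing)
Σw_i=1.0000  μᵀw=0.1140
σ²=wᵀΣw=λ₁·μ_p+λ₂ = 0.681610·0.114 + -0.025280 = 0.052424 ≈ 0.0524

0.0524


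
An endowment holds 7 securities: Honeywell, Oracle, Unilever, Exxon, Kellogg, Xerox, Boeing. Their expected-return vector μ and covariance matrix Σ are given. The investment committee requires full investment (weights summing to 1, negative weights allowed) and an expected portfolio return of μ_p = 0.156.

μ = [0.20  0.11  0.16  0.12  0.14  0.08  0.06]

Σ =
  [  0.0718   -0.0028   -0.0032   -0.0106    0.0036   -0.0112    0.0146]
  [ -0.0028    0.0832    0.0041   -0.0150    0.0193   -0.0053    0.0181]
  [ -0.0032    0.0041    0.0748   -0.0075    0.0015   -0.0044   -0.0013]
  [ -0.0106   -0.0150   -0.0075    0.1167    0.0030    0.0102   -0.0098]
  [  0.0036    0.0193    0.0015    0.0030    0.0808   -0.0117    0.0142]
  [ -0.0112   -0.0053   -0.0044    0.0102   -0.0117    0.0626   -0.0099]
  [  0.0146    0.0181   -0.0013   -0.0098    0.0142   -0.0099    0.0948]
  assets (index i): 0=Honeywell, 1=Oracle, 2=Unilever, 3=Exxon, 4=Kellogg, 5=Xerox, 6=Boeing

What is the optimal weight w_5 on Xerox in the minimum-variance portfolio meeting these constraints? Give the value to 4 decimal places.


0.1368

u=Σ⁻¹μ = [3.4272  1.3693  2.4576  1.4445  1.4690  2.2252  0.0390]
v=Σ⁻¹𝟙 = [18.1447  11.2502  15.9059  11.1081  10.0704  22.6009  7.8243]
a=μᵀu=1.788630  b=𝟙ᵀu=12.431757  c=𝟙ᵀv=96.904474  D=ac−b²=18.777645
λ₁=(c·0.156−b)/D = (96.904474·0.156−12.431757)/18.777645 = 0.143007
λ₂=(a−b·0.156)/D = (1.788630−12.431757·0.156)/18.777645 = -0.008027
w* = 0.143007·u + -0.008027·v:
  w_0 = 0.143007·3.4272 + -0.008027·18.1447 = 0.3445  (Honeywell)
  w_1 = 0.143007·1.3693 + -0.008027·11.2502 = 0.1055  (Oracle)
  w_2 = 0.143007·2.4576 + -0.008027·15.9059 = 0.2238  (Unilever)
  w_3 = 0.143007·1.4445 + -0.008027·11.1081 = 0.1174  (Exxon)
  w_4 = 0.143007·1.4690 + -0.008027·10.0704 = 0.1292  (Kellogg)
  w_5 = 0.143007·2.2252 + -0.008027·22.6009 = 0.1368  (Xerox)
  w_6 = 0.143007·0.0390 + -0.008027·7.8243 = -0.0572  (Boeing)
Σw_i=1.0000  μᵀw=0.1560
σ²=wᵀΣw=λ₁·μ_p+λ₂ = 0.143007·0.156 + -0.008027 = 0.014282 ≈ 0.0143


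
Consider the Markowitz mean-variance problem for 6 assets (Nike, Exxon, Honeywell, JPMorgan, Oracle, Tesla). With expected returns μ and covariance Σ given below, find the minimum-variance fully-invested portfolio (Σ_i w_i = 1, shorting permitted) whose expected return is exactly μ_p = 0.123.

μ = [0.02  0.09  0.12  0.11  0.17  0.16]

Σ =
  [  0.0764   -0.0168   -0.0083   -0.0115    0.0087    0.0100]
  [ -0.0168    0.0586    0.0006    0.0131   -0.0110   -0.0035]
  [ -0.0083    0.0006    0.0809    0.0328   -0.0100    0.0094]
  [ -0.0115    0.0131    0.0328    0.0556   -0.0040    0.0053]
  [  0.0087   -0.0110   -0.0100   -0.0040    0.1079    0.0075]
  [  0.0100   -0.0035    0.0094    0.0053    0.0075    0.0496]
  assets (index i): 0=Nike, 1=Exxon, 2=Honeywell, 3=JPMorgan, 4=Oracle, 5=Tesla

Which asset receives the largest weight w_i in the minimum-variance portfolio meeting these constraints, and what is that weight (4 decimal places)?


x=Σ⁻¹μ = [0.3758  1.9243  1.0565  0.8390  1.6798  2.7419]
y=Σ⁻¹𝟙 = [17.6234  22.5441  9.6069  10.0963  10.4562  13.7184]
a=μᵀx=1.124053  b=𝟙ᵀx=8.617357  c=𝟙ᵀy=84.045324  D=ac−b²=20.212584
λ₁=(c·0.123−b)/D = (84.045324·0.123−8.617357)/20.212584 = 0.085106
λ₂=(a−b·0.123)/D = (1.124053−8.617357·0.123)/20.212584 = 0.003172
w* = 0.085106·x + 0.003172·y:
  w_0 = 0.085106·0.3758 + 0.003172·17.6234 = 0.0879  (Nike)
  w_1 = 0.085106·1.9243 + 0.003172·22.5441 = 0.2353  (Exxon)
  w_2 = 0.085106·1.0565 + 0.003172·9.6069 = 0.1204  (Honeywell)
  w_3 = 0.085106·0.8390 + 0.003172·10.0963 = 0.1034  (JPMorgan)
  w_4 = 0.085106·1.6798 + 0.003172·10.4562 = 0.1761  (Oracle)
  w_5 = 0.085106·2.7419 + 0.003172·13.7184 = 0.2769  (Tesla)
Σw_i=1.0000  μᵀw=0.1230
σ²=wᵀΣw=λ₁·μ_p+λ₂ = 0.085106·0.123 + 0.003172 = 0.013640 ≈ 0.0136

Tesla (0.2769)


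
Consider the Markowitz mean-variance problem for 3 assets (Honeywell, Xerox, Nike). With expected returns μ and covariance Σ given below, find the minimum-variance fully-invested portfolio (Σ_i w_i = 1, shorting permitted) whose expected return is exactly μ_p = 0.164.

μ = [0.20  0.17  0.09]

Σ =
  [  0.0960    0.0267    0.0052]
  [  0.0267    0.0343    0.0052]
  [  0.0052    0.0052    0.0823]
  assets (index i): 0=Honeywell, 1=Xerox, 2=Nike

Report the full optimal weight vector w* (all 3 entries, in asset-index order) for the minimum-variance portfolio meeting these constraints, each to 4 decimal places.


0.1533  0.7142  0.1325

p=Σ⁻¹μ = [0.8878  4.1477  0.7754]
q=Σ⁻¹𝟙 = [2.7870  25.4131  10.3689]
a=μᵀp=0.952441  b=𝟙ᵀp=5.810825  c=𝟙ᵀq=38.568977  D=ac−b²=2.968981
λ₁=(c·0.164−b)/D = (38.568977·0.164−5.810825)/2.968981 = 0.173287
λ₂=(a−b·0.164)/D = (0.952441−5.810825·0.164)/2.968981 = -0.000180
w* = 0.173287·p + -0.000180·q:
  w_0 = 0.173287·0.8878 + -0.000180·2.7870 = 0.1533  (Honeywell)
  w_1 = 0.173287·4.1477 + -0.000180·25.4131 = 0.7142  (Xerox)
  w_2 = 0.173287·0.7754 + -0.000180·10.3689 = 0.1325  (Nike)
Σw_i=1.0000  μᵀw=0.1640
σ²=wᵀΣw=λ₁·μ_p+λ₂ = 0.173287·0.164 + -0.000180 = 0.028239 ≈ 0.0282


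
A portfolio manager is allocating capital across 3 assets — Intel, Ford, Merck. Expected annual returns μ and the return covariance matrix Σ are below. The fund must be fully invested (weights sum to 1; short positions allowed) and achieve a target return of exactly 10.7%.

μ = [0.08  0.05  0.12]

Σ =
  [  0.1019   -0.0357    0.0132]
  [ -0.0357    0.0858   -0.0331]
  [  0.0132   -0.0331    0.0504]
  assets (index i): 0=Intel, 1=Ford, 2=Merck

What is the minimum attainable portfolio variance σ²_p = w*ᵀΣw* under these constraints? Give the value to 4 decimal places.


0.0262

u=Σ⁻¹μ = [1.1825  2.5097  3.7195]
v=Σ⁻¹𝟙 = [16.5121  32.8290  37.0770]
a=μᵀu=0.666421  b=𝟙ᵀu=7.411657  c=𝟙ᵀv=86.418091  D=ac−b²=2.658161
λ₁=(c·0.107−b)/D = (86.418091·0.107−7.411657)/2.658161 = 0.690356
λ₂=(a−b·0.107)/D = (0.666421−7.411657·0.107)/2.658161 = -0.047637
w* = 0.690356·u + -0.047637·v:
  w_0 = 0.690356·1.1825 + -0.047637·16.5121 = 0.0298  (Intel)
  w_1 = 0.690356·2.5097 + -0.047637·32.8290 = 0.1687  (Ford)
  w_2 = 0.690356·3.7195 + -0.047637·37.0770 = 0.8015  (Merck)
Σw_i=1.0000  μᵀw=0.1070
σ²=wᵀΣw=λ₁·μ_p+λ₂ = 0.690356·0.107 + -0.047637 = 0.026231 ≈ 0.0262


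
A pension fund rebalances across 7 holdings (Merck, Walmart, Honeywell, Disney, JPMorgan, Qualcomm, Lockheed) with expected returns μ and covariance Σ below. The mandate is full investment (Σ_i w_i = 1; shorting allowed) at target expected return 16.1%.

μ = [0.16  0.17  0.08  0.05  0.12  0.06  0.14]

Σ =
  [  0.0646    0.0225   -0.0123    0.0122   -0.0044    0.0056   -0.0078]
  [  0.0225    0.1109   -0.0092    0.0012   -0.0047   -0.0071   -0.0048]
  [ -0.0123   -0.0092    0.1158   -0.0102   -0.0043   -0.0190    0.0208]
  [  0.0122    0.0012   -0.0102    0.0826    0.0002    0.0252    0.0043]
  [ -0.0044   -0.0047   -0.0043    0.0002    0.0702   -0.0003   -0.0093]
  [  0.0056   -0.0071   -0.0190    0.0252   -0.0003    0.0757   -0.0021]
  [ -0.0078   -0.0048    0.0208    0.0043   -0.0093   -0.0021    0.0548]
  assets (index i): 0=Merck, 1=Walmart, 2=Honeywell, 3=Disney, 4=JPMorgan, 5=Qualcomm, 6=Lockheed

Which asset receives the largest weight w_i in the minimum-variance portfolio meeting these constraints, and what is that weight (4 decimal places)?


u=Σ⁻¹μ = [2.6461  1.3741  0.7486  -0.2191  2.4478  1.0862  3.2418]
v=Σ⁻¹𝟙 = [15.8412  9.2872  10.9348  5.4444  19.3009  14.4885  20.5695]
a=μᵀu=1.518678  b=𝟙ᵀu=11.325589  c=𝟙ᵀv=95.866640  D=ac−b²=17.321598
λ₁=(c·0.161−b)/D = (95.866640·0.161−11.325589)/17.321598 = 0.237215
λ₂=(a−b·0.161)/D = (1.518678−11.325589·0.161)/17.321598 = -0.017593
w* = 0.237215·u + -0.017593·v:
  w_0 = 0.237215·2.6461 + -0.017593·15.8412 = 0.3490  (Merck)
  w_1 = 0.237215·1.3741 + -0.017593·9.2872 = 0.1626  (Walmart)
  w_2 = 0.237215·0.7486 + -0.017593·10.9348 = -0.0148  (Honeywell)
  w_3 = 0.237215·-0.2191 + -0.017593·5.4444 = -0.1478  (Disney)
  w_4 = 0.237215·2.4478 + -0.017593·19.3009 = 0.2411  (JPMorgan)
  w_5 = 0.237215·1.0862 + -0.017593·14.4885 = 0.0028  (Qualcomm)
  w_6 = 0.237215·3.2418 + -0.017593·20.5695 = 0.4071  (Lockheed)
Σw_i=1.0000  μᵀw=0.1610
σ²=wᵀΣw=λ₁·μ_p+λ₂ = 0.237215·0.161 + -0.017593 = 0.020598 ≈ 0.0206

Lockheed (0.4071)


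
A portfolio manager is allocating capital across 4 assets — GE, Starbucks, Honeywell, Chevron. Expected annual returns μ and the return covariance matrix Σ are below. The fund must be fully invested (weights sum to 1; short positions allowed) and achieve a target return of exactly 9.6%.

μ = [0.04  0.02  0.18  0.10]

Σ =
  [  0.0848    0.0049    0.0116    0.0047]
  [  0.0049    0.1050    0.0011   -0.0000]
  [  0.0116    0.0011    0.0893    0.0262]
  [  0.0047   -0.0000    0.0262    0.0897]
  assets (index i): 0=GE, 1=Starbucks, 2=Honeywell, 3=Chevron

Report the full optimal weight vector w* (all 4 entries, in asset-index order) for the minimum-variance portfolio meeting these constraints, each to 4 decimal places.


p=Σ⁻¹μ = [0.1813  0.1629  1.8220  0.5732]
q=Σ⁻¹𝟙 = [9.8006  8.9897  7.3217  8.4962]
a=μᵀp=0.395779  b=𝟙ᵀp=2.739337  c=𝟙ᵀq=34.608168  D=ac−b²=6.193220
λ₁=(c·0.096−b)/D = (34.608168·0.096−2.739337)/6.193220 = 0.094143
λ₂=(a−b·0.096)/D = (0.395779−2.739337·0.096)/6.193220 = 0.021443
w* = 0.094143·p + 0.021443·q:
  w_0 = 0.094143·0.1813 + 0.021443·9.8006 = 0.2272  (GE)
  w_1 = 0.094143·0.1629 + 0.021443·8.9897 = 0.2081  (Starbucks)
  w_2 = 0.094143·1.8220 + 0.021443·7.3217 = 0.3285  (Honeywell)
  w_3 = 0.094143·0.5732 + 0.021443·8.4962 = 0.2361  (Chevron)
Σw_i=1.0000  μᵀw=0.0960
σ²=wᵀΣw=λ₁·μ_p+λ₂ = 0.094143·0.096 + 0.021443 = 0.030481 ≈ 0.0305

0.2272  0.2081  0.3285  0.2361


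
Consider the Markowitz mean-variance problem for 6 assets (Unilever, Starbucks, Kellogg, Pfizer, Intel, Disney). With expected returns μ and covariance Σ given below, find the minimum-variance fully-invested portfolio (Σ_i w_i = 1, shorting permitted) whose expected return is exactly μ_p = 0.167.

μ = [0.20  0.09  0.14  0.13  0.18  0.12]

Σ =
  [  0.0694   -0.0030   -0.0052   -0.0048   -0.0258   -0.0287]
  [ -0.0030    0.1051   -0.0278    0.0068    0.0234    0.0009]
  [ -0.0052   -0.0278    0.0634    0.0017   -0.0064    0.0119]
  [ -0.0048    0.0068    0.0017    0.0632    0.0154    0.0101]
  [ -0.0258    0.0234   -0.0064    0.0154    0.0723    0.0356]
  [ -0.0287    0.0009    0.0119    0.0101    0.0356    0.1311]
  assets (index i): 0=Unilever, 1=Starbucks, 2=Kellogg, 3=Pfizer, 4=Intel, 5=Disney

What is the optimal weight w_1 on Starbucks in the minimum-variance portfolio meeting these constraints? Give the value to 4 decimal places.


u=Σ⁻¹μ = [4.8510  0.9575  3.2489  1.2535  3.6406  0.5907]
v=Σ⁻¹𝟙 = [25.8130  12.1334  23.4179  11.0222  15.9395  5.8922]
a=μᵀu=2.400371  b=𝟙ᵀu=14.542179  c=𝟙ᵀv=94.218242  D=ac−b²=14.683721
λ₁=(c·0.167−b)/D = (94.218242·0.167−14.542179)/14.683721 = 0.081197
λ₂=(a−b·0.167)/D = (2.400371−14.542179·0.167)/14.683721 = -0.001919
w* = 0.081197·u + -0.001919·v:
  w_0 = 0.081197·4.8510 + -0.001919·25.8130 = 0.3444  (Unilever)
  w_1 = 0.081197·0.9575 + -0.001919·12.1334 = 0.0545  (Starbucks)
  w_2 = 0.081197·3.2489 + -0.001919·23.4179 = 0.2189  (Kellogg)
  w_3 = 0.081197·1.2535 + -0.001919·11.0222 = 0.0806  (Pfizer)
  w_4 = 0.081197·3.6406 + -0.001919·15.9395 = 0.2650  (Intel)
  w_5 = 0.081197·0.5907 + -0.001919·5.8922 = 0.0367  (Disney)
Σw_i=1.0000  μᵀw=0.1670
σ²=wᵀΣw=λ₁·μ_p+λ₂ = 0.081197·0.167 + -0.001919 = 0.011641 ≈ 0.0116

0.0545


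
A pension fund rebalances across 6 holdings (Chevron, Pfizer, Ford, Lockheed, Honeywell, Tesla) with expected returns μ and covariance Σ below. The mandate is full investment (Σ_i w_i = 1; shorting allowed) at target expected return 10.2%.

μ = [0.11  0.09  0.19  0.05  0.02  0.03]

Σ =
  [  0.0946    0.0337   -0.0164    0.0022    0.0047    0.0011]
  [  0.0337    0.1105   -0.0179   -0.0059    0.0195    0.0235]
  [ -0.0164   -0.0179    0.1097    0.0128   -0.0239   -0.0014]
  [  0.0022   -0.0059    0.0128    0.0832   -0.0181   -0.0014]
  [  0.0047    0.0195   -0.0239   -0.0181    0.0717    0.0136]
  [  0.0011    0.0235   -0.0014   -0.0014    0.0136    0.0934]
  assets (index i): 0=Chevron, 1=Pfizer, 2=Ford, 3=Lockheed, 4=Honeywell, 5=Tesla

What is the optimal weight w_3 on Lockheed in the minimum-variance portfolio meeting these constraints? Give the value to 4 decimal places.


0.1382

x=Σ⁻¹μ = [1.2534  0.6441  2.1551  0.4671  0.8464  0.0604]
y=Σ⁻¹𝟙 = [10.1723  4.0628  13.8805  14.1594  19.0075  7.2172]
a=μᵀx=0.647409  b=𝟙ᵀx=5.426545  c=𝟙ᵀy=68.499797  D=ac−b²=14.900008
λ₁=(c·0.102−b)/D = (68.499797·0.102−5.426545)/14.900008 = 0.104727
λ₂=(a−b·0.102)/D = (0.647409−5.426545·0.102)/14.900008 = 0.006302
w* = 0.104727·x + 0.006302·y:
  w_0 = 0.104727·1.2534 + 0.006302·10.1723 = 0.1954  (Chevron)
  w_1 = 0.104727·0.6441 + 0.006302·4.0628 = 0.0931  (Pfizer)
  w_2 = 0.104727·2.1551 + 0.006302·13.8805 = 0.3132  (Ford)
  w_3 = 0.104727·0.4671 + 0.006302·14.1594 = 0.1382  (Lockheed)
  w_4 = 0.104727·0.8464 + 0.006302·19.0075 = 0.2084  (Honeywell)
  w_5 = 0.104727·0.0604 + 0.006302·7.2172 = 0.0518  (Tesla)
Σw_i=1.0000  μᵀw=0.1020
σ²=wᵀΣw=λ₁·μ_p+λ₂ = 0.104727·0.102 + 0.006302 = 0.016984 ≈ 0.0170


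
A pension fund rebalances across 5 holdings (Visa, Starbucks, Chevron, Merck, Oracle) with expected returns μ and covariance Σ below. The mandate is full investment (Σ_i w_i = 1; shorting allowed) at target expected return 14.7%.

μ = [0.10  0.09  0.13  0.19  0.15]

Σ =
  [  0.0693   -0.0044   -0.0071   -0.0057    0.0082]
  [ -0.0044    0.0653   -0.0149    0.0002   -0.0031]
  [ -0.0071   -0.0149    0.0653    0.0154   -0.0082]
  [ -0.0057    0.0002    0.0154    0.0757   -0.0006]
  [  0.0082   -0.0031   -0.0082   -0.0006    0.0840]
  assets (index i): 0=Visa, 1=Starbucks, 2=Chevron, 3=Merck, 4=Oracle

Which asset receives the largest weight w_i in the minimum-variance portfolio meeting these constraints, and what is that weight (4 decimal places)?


p=Σ⁻¹μ = [1.7729  2.1316  2.4034  2.1642  1.9414]
q=Σ⁻¹𝟙 = [17.3010  21.9719  21.4615  10.1933  13.1946]
a=μᵀp=1.383982  b=𝟙ᵀp=10.413480  c=𝟙ᵀq=84.122294  D=ac−b²=7.983206
λ₁=(c·0.147−b)/D = (84.122294·0.147−10.413480)/7.983206 = 0.244576
λ₂=(a−b·0.147)/D = (1.383982−10.413480·0.147)/7.983206 = -0.018389
w* = 0.244576·p + -0.018389·q:
  w_0 = 0.244576·1.7729 + -0.018389·17.3010 = 0.1155  (Visa)
  w_1 = 0.244576·2.1316 + -0.018389·21.9719 = 0.1173  (Starbucks)
  w_2 = 0.244576·2.4034 + -0.018389·21.4615 = 0.1932  (Chevron)
  w_3 = 0.244576·2.1642 + -0.018389·10.1933 = 0.3419  (Merck)
  w_4 = 0.244576·1.9414 + -0.018389·13.1946 = 0.2322  (Oracle)
Σw_i=1.0000  μᵀw=0.1470
σ²=wᵀΣw=λ₁·μ_p+λ₂ = 0.244576·0.147 + -0.018389 = 0.017564 ≈ 0.0176

Merck (0.3419)
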